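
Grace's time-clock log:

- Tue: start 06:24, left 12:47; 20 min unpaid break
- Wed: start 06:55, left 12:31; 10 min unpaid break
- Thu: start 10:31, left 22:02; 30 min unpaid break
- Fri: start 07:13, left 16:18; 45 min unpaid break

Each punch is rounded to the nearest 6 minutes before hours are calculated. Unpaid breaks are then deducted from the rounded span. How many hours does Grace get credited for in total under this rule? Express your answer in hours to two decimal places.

Tue: in 06:24→06:24, out 12:47→12:48; 6 h 24 min − 20 min = 6 h 4 min
Wed: in 06:55→06:54, out 12:31→12:30; 5 h 36 min − 10 min = 5 h 26 min
Thu: in 10:31→10:30, out 22:02→22:00; 11 h 30 min − 30 min = 11 h 0 min
Fri: in 07:13→07:12, out 16:18→16:18; 9 h 6 min − 45 min = 8 h 21 min
Total credited: 30 h 51 min.

30.85 hours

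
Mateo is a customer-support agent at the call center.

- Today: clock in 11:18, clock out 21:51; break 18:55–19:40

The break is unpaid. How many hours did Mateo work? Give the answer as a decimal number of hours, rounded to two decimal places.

9.80 hours

Today: 11:18–21:51 = 10 h 33 min; less 45 min break → 9 h 48 min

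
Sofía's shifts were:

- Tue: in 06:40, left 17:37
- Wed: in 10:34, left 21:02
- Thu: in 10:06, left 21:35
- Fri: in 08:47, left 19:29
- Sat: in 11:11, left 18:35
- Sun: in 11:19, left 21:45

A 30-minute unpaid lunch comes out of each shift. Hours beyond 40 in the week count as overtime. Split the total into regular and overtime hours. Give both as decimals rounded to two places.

Tue: 06:40–17:37 = 10 h 57 min; less 30 min break → 10 h 27 min
Wed: 10:34–21:02 = 10 h 28 min; less 30 min break → 9 h 58 min
Thu: 10:06–21:35 = 11 h 29 min; less 30 min break → 10 h 59 min
Fri: 08:47–19:29 = 10 h 42 min; less 30 min break → 10 h 12 min
Sat: 11:11–18:35 = 7 h 24 min; less 30 min break → 6 h 54 min
Sun: 11:19–21:45 = 10 h 26 min; less 30 min break → 9 h 56 min
Total worked: 58 h 26 min = 58.43 h.
Threshold 40 h → overtime 18 h 26 min, regular 40 h 0 min.

Regular 40.00 hours, overtime 18.43 hours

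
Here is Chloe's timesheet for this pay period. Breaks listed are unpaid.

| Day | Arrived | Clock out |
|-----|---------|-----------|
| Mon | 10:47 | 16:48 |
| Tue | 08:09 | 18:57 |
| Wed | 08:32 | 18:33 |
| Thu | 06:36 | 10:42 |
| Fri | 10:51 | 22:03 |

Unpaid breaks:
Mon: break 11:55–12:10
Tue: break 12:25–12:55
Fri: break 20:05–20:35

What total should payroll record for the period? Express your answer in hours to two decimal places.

40.88 hours

Mon: 10:47–16:48 = 6 h 1 min; less 15 min break → 5 h 46 min
Tue: 08:09–18:57 = 10 h 48 min; less 30 min break → 10 h 18 min
Wed: 08:32–18:33 = 10 h 1 min
Thu: 06:36–10:42 = 4 h 6 min
Fri: 10:51–22:03 = 11 h 12 min; less 30 min break → 10 h 42 min
Total: 5 h 46 min + 10 h 18 min + 10 h 1 min + 4 h 6 min + 10 h 42 min = 40 h 53 min.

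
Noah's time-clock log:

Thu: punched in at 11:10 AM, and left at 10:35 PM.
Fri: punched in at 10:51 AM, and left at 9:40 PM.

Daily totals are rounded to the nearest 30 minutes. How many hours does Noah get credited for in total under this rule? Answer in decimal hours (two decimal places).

22.50 hours

Thu: 11:10 AM–10:35 PM = 11 h 25 min → rounds to 11 h 30 min
Fri: 10:51 AM–9:40 PM = 10 h 49 min → rounds to 11 h 0 min
Total credited: 22 h 30 min.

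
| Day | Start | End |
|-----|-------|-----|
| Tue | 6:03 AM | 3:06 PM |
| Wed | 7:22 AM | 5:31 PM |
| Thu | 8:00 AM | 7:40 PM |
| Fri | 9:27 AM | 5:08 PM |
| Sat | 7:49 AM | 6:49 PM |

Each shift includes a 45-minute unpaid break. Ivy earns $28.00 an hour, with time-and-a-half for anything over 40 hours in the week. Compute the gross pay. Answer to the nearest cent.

Tue: 6:03 AM–3:06 PM = 9 h 3 min; less 45 min break → 8 h 18 min
Wed: 7:22 AM–5:31 PM = 10 h 9 min; less 45 min break → 9 h 24 min
Thu: 8:00 AM–7:40 PM = 11 h 40 min; less 45 min break → 10 h 55 min
Fri: 9:27 AM–5:08 PM = 7 h 41 min; less 45 min break → 6 h 56 min
Sat: 7:49 AM–6:49 PM = 11 h 0 min; less 45 min break → 10 h 15 min
Total worked: 45 h 48 min = 2748 min.
Regular 40 h 0 min = 2400 min at $28.00/h; overtime 5 h 48 min = 348 min at $42.00/h.
Pay = (2400 × $28.00 + 348 × $42.00) ÷ 60 = $1363.60.

$1363.60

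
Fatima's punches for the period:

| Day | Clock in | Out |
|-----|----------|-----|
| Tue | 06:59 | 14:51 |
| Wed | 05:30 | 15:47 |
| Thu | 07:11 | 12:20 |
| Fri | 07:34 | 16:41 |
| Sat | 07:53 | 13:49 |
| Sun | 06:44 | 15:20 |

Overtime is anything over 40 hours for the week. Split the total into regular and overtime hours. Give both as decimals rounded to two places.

Regular 40.00 hours, overtime 6.95 hours

Tue: 06:59–14:51 = 7 h 52 min
Wed: 05:30–15:47 = 10 h 17 min
Thu: 07:11–12:20 = 5 h 9 min
Fri: 07:34–16:41 = 9 h 7 min
Sat: 07:53–13:49 = 5 h 56 min
Sun: 06:44–15:20 = 8 h 36 min
Total worked: 46 h 57 min = 46.95 h.
Threshold 40 h → overtime 6 h 57 min, regular 40 h 0 min.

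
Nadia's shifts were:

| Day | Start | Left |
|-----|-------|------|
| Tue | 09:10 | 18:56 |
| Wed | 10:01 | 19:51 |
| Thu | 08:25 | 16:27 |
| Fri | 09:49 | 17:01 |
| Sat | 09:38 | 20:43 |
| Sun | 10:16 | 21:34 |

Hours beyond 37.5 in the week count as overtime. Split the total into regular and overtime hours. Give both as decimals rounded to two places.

Regular 37.50 hours, overtime 19.72 hours

Tue: 09:10–18:56 = 9 h 46 min
Wed: 10:01–19:51 = 9 h 50 min
Thu: 08:25–16:27 = 8 h 2 min
Fri: 09:49–17:01 = 7 h 12 min
Sat: 09:38–20:43 = 11 h 5 min
Sun: 10:16–21:34 = 11 h 18 min
Total worked: 57 h 13 min = 57.22 h.
Threshold 37.5 h → overtime 19 h 43 min, regular 37 h 30 min.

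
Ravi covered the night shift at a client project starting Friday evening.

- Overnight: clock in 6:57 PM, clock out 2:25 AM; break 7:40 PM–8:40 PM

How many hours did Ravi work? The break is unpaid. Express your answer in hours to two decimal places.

6.47 hours

Overnight: 6:57 PM → midnight = 5 h 3 min; midnight → 2:25 AM = 2 h 25 min; span 7 h 28 min; less 60 min break → 6 h 28 min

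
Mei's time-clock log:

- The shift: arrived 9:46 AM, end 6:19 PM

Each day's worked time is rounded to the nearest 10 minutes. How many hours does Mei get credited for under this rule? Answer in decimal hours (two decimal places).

8.50 hours

The shift: 9:46 AM–6:19 PM = 8 h 33 min → rounds to 8 h 30 min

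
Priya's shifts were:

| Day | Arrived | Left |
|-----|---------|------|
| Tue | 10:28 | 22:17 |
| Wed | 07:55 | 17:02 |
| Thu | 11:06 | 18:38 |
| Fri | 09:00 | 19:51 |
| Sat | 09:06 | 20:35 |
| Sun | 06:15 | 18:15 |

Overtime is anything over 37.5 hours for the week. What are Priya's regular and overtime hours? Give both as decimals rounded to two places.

Regular 37.50 hours, overtime 25.30 hours

Tue: 10:28–22:17 = 11 h 49 min
Wed: 07:55–17:02 = 9 h 7 min
Thu: 11:06–18:38 = 7 h 32 min
Fri: 09:00–19:51 = 10 h 51 min
Sat: 09:06–20:35 = 11 h 29 min
Sun: 06:15–18:15 = 12 h 0 min
Total worked: 62 h 48 min = 62.80 h.
Threshold 37.5 h → overtime 25 h 18 min, regular 37 h 30 min.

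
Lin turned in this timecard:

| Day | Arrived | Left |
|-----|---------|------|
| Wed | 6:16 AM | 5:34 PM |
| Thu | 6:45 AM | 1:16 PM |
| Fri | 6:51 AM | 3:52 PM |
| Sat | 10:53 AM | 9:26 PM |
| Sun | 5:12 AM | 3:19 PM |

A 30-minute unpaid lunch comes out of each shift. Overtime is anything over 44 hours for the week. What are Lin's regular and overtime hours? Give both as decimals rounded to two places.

Wed: 6:16 AM–5:34 PM = 11 h 18 min; less 30 min break → 10 h 48 min
Thu: 6:45 AM–1:16 PM = 6 h 31 min; less 30 min break → 6 h 1 min
Fri: 6:51 AM–3:52 PM = 9 h 1 min; less 30 min break → 8 h 31 min
Sat: 10:53 AM–9:26 PM = 10 h 33 min; less 30 min break → 10 h 3 min
Sun: 5:12 AM–3:19 PM = 10 h 7 min; less 30 min break → 9 h 37 min
Total worked: 45 h 0 min = 45.00 h.
Threshold 44 h → overtime 1 h 0 min, regular 44 h 0 min.

Regular 44.00 hours, overtime 1.00 hours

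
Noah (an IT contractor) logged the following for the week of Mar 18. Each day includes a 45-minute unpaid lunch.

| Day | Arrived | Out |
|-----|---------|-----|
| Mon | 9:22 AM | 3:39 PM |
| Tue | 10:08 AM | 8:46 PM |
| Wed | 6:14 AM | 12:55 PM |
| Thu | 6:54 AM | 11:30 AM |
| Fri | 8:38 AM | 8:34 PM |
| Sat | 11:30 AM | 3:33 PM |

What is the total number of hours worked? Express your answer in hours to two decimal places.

Mon: 9:22 AM–3:39 PM = 6 h 17 min; less 45 min break → 5 h 32 min
Tue: 10:08 AM–8:46 PM = 10 h 38 min; less 45 min break → 9 h 53 min
Wed: 6:14 AM–12:55 PM = 6 h 41 min; less 45 min break → 5 h 56 min
Thu: 6:54 AM–11:30 AM = 4 h 36 min; less 45 min break → 3 h 51 min
Fri: 8:38 AM–8:34 PM = 11 h 56 min; less 45 min break → 11 h 11 min
Sat: 11:30 AM–3:33 PM = 4 h 3 min; less 45 min break → 3 h 18 min
Total: 5 h 32 min + 9 h 53 min + 5 h 56 min + 3 h 51 min + 11 h 11 min + 3 h 18 min = 39 h 41 min.

39.68 hours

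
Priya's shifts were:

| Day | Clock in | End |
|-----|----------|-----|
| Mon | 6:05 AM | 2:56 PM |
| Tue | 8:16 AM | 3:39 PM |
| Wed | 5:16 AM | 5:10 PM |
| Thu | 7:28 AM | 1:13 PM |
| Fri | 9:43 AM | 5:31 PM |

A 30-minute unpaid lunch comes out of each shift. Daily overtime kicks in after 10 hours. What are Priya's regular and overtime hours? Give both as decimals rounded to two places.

Mon: 6:05 AM–2:56 PM = 8 h 51 min; less 30 min break → 8 h 21 min
Tue: 8:16 AM–3:39 PM = 7 h 23 min; less 30 min break → 6 h 53 min
Wed: 5:16 AM–5:10 PM = 11 h 54 min; less 30 min break → 11 h 24 min
Thu: 7:28 AM–1:13 PM = 5 h 45 min; less 30 min break → 5 h 15 min
Fri: 9:43 AM–5:31 PM = 7 h 48 min; less 30 min break → 7 h 18 min
Mon reg 8 h 21 min / OT 0 h 0 min; Tue reg 6 h 53 min / OT 0 h 0 min; Wed reg 10 h 0 min / OT 1 h 24 min; Thu reg 5 h 15 min / OT 0 h 0 min; Fri reg 7 h 18 min / OT 0 h 0 min.
Totals: regular 37 h 47 min, overtime 1 h 24 min.

Regular 37.78 hours, overtime 1.40 hours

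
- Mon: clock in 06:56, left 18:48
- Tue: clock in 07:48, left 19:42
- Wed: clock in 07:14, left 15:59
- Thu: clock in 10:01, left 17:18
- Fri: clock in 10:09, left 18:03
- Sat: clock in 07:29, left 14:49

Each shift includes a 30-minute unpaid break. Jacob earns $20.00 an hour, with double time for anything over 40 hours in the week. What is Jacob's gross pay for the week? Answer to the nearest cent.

$1281.33

Mon: 06:56–18:48 = 11 h 52 min; less 30 min break → 11 h 22 min
Tue: 07:48–19:42 = 11 h 54 min; less 30 min break → 11 h 24 min
Wed: 07:14–15:59 = 8 h 45 min; less 30 min break → 8 h 15 min
Thu: 10:01–17:18 = 7 h 17 min; less 30 min break → 6 h 47 min
Fri: 10:09–18:03 = 7 h 54 min; less 30 min break → 7 h 24 min
Sat: 07:29–14:49 = 7 h 20 min; less 30 min break → 6 h 50 min
Total worked: 52 h 2 min = 3122 min.
Regular 40 h 0 min = 2400 min at $20.00/h; overtime 12 h 2 min = 722 min at $40.00/h.
Pay = (2400 × $20.00 + 722 × $40.00) ÷ 60 = $1281.33.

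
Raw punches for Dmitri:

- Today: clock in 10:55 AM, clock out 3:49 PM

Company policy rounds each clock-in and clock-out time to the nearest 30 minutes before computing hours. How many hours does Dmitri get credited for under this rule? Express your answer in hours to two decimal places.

Today: in 10:55 AM→11:00 AM, out 3:49 PM→4:00 PM; 5 h 0 min

5.00 hours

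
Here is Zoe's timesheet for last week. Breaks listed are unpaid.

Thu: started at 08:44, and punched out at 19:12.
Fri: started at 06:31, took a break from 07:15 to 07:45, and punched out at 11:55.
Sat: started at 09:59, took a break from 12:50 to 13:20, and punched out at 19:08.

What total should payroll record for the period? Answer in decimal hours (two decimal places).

24.02 hours

Thu: 08:44–19:12 = 10 h 28 min
Fri: 06:31–11:55 = 5 h 24 min; less 30 min break → 4 h 54 min
Sat: 09:59–19:08 = 9 h 9 min; less 30 min break → 8 h 39 min
Total: 10 h 28 min + 4 h 54 min + 8 h 39 min = 24 h 1 min.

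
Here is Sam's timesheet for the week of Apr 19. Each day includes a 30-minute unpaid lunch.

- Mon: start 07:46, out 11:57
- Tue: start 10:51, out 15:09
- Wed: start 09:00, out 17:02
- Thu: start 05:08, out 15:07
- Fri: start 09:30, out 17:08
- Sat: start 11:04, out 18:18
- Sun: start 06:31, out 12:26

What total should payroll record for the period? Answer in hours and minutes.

Mon: 07:46–11:57 = 4 h 11 min; less 30 min break → 3 h 41 min
Tue: 10:51–15:09 = 4 h 18 min; less 30 min break → 3 h 48 min
Wed: 09:00–17:02 = 8 h 2 min; less 30 min break → 7 h 32 min
Thu: 05:08–15:07 = 9 h 59 min; less 30 min break → 9 h 29 min
Fri: 09:30–17:08 = 7 h 38 min; less 30 min break → 7 h 8 min
Sat: 11:04–18:18 = 7 h 14 min; less 30 min break → 6 h 44 min
Sun: 06:31–12:26 = 5 h 55 min; less 30 min break → 5 h 25 min
Total: 3 h 41 min + 3 h 48 min + 7 h 32 min + 9 h 29 min + 7 h 8 min + 6 h 44 min + 5 h 25 min = 43 h 47 min.

43 h 47 min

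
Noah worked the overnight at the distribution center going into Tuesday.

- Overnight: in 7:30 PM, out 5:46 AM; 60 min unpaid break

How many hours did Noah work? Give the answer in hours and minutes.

9 h 16 min

Overnight: 7:30 PM → midnight = 4 h 30 min; midnight → 5:46 AM = 5 h 46 min; span 10 h 16 min; less 60 min break → 9 h 16 min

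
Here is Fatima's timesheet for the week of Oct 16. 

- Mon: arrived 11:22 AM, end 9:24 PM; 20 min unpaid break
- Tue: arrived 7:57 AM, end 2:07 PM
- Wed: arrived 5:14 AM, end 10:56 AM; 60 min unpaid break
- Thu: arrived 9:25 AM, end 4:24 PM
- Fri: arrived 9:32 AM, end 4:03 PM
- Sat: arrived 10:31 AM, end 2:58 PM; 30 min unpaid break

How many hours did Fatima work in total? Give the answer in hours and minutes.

38 h 1 min

Mon: 11:22 AM–9:24 PM = 10 h 2 min; less 20 min break → 9 h 42 min
Tue: 7:57 AM–2:07 PM = 6 h 10 min
Wed: 5:14 AM–10:56 AM = 5 h 42 min; less 60 min break → 4 h 42 min
Thu: 9:25 AM–4:24 PM = 6 h 59 min
Fri: 9:32 AM–4:03 PM = 6 h 31 min
Sat: 10:31 AM–2:58 PM = 4 h 27 min; less 30 min break → 3 h 57 min
Total: 9 h 42 min + 6 h 10 min + 4 h 42 min + 6 h 59 min + 6 h 31 min + 3 h 57 min = 38 h 1 min.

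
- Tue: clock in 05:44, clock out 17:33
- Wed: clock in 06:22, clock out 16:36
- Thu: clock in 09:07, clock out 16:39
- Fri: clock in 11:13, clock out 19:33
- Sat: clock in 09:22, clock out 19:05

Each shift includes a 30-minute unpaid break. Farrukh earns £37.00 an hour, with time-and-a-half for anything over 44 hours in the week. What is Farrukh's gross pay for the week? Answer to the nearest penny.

Tue: 05:44–17:33 = 11 h 49 min; less 30 min break → 11 h 19 min
Wed: 06:22–16:36 = 10 h 14 min; less 30 min break → 9 h 44 min
Thu: 09:07–16:39 = 7 h 32 min; less 30 min break → 7 h 2 min
Fri: 11:13–19:33 = 8 h 20 min; less 30 min break → 7 h 50 min
Sat: 09:22–19:05 = 9 h 43 min; less 30 min break → 9 h 13 min
Total worked: 45 h 8 min = 2708 min.
Regular 44 h 0 min = 2640 min at £37.00/h; overtime 1 h 8 min = 68 min at £55.50/h.
Pay = (2640 × £37.00 + 68 × £55.50) ÷ 60 = £1690.90.

£1690.90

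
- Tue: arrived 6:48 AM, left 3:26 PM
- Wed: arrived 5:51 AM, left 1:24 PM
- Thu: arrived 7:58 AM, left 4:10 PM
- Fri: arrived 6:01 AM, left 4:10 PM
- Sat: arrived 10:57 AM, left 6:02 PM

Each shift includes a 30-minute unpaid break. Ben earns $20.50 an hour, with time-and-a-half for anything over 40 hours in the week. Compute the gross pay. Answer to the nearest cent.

$801.89

Tue: 6:48 AM–3:26 PM = 8 h 38 min; less 30 min break → 8 h 8 min
Wed: 5:51 AM–1:24 PM = 7 h 33 min; less 30 min break → 7 h 3 min
Thu: 7:58 AM–4:10 PM = 8 h 12 min; less 30 min break → 7 h 42 min
Fri: 6:01 AM–4:10 PM = 10 h 9 min; less 30 min break → 9 h 39 min
Sat: 10:57 AM–6:02 PM = 7 h 5 min; less 30 min break → 6 h 35 min
Total worked: 39 h 7 min = 2347 min.
Regular 39 h 7 min = 2347 min at $20.50/h; overtime 0 h 0 min = 0 min at $30.75/h.
Pay = (2347 × $20.50 + 0 × $30.75) ÷ 60 = $801.89.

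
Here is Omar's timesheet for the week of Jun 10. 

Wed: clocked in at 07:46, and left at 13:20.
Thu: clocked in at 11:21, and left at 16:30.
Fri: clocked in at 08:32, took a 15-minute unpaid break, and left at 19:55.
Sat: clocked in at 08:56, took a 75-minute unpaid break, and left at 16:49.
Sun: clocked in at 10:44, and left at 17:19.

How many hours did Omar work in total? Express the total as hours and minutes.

Wed: 07:46–13:20 = 5 h 34 min
Thu: 11:21–16:30 = 5 h 9 min
Fri: 08:32–19:55 = 11 h 23 min; less 15 min break → 11 h 8 min
Sat: 08:56–16:49 = 7 h 53 min; less 75 min break → 6 h 38 min
Sun: 10:44–17:19 = 6 h 35 min
Total: 5 h 34 min + 5 h 9 min + 11 h 8 min + 6 h 38 min + 6 h 35 min = 35 h 4 min.

35 h 4 min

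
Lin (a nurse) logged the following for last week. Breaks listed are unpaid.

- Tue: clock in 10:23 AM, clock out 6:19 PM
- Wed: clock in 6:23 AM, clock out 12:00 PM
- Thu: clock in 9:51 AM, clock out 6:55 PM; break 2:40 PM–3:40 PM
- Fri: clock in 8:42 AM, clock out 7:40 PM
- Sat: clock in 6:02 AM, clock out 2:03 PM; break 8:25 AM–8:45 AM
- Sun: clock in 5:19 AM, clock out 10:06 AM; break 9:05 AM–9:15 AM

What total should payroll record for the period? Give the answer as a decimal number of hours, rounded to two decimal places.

Tue: 10:23 AM–6:19 PM = 7 h 56 min
Wed: 6:23 AM–12:00 PM = 5 h 37 min
Thu: 9:51 AM–6:55 PM = 9 h 4 min; less 60 min break → 8 h 4 min
Fri: 8:42 AM–7:40 PM = 10 h 58 min
Sat: 6:02 AM–2:03 PM = 8 h 1 min; less 20 min break → 7 h 41 min
Sun: 5:19 AM–10:06 AM = 4 h 47 min; less 10 min break → 4 h 37 min
Total: 7 h 56 min + 5 h 37 min + 8 h 4 min + 10 h 58 min + 7 h 41 min + 4 h 37 min = 44 h 53 min.

44.88 hours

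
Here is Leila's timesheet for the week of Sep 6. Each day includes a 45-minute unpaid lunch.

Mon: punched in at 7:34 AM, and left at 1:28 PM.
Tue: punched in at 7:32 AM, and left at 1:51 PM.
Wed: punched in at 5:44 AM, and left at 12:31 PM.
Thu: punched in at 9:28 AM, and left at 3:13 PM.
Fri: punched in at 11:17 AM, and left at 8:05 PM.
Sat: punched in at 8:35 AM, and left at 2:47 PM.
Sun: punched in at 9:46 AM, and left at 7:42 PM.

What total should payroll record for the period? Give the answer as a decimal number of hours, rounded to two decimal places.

44.43 hours

Mon: 7:34 AM–1:28 PM = 5 h 54 min; less 45 min break → 5 h 9 min
Tue: 7:32 AM–1:51 PM = 6 h 19 min; less 45 min break → 5 h 34 min
Wed: 5:44 AM–12:31 PM = 6 h 47 min; less 45 min break → 6 h 2 min
Thu: 9:28 AM–3:13 PM = 5 h 45 min; less 45 min break → 5 h 0 min
Fri: 11:17 AM–8:05 PM = 8 h 48 min; less 45 min break → 8 h 3 min
Sat: 8:35 AM–2:47 PM = 6 h 12 min; less 45 min break → 5 h 27 min
Sun: 9:46 AM–7:42 PM = 9 h 56 min; less 45 min break → 9 h 11 min
Total: 5 h 9 min + 5 h 34 min + 6 h 2 min + 5 h 0 min + 8 h 3 min + 5 h 27 min + 9 h 11 min = 44 h 26 min.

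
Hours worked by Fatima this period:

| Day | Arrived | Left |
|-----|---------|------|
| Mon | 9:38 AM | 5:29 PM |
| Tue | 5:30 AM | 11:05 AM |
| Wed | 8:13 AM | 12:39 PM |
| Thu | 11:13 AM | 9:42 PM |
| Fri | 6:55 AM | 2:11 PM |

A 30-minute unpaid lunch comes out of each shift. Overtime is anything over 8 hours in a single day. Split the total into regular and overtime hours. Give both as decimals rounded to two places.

Regular 31.13 hours, overtime 1.98 hours

Mon: 9:38 AM–5:29 PM = 7 h 51 min; less 30 min break → 7 h 21 min
Tue: 5:30 AM–11:05 AM = 5 h 35 min; less 30 min break → 5 h 5 min
Wed: 8:13 AM–12:39 PM = 4 h 26 min; less 30 min break → 3 h 56 min
Thu: 11:13 AM–9:42 PM = 10 h 29 min; less 30 min break → 9 h 59 min
Fri: 6:55 AM–2:11 PM = 7 h 16 min; less 30 min break → 6 h 46 min
Mon reg 7 h 21 min / OT 0 h 0 min; Tue reg 5 h 5 min / OT 0 h 0 min; Wed reg 3 h 56 min / OT 0 h 0 min; Thu reg 8 h 0 min / OT 1 h 59 min; Fri reg 6 h 46 min / OT 0 h 0 min.
Totals: regular 31 h 8 min, overtime 1 h 59 min.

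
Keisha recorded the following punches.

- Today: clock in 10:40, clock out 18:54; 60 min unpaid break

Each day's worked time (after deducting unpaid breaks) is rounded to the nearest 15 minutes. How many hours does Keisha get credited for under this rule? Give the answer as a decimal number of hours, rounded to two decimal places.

7.25 hours

Today: 10:40–18:54 = 8 h 14 min − 60 min = 7 h 14 min → rounds to 7 h 15 min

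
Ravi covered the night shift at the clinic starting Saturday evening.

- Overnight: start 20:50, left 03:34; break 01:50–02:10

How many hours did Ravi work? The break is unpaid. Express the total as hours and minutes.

6 h 24 min

Overnight: 20:50 → midnight = 3 h 10 min; midnight → 03:34 = 3 h 34 min; span 6 h 44 min; less 20 min break → 6 h 24 min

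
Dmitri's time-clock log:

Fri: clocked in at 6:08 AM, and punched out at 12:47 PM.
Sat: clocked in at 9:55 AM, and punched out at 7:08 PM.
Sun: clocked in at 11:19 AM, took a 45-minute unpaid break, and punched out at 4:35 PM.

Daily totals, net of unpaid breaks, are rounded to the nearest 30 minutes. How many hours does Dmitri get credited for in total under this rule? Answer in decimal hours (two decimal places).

20.00 hours

Fri: 6:08 AM–12:47 PM = 6 h 39 min → rounds to 6 h 30 min
Sat: 9:55 AM–7:08 PM = 9 h 13 min → rounds to 9 h 0 min
Sun: 11:19 AM–4:35 PM = 5 h 16 min − 45 min = 4 h 31 min → rounds to 4 h 30 min
Total credited: 20 h 0 min.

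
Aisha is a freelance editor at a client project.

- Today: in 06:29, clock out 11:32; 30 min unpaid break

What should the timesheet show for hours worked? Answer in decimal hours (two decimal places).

Today: 06:29–11:32 = 5 h 3 min; less 30 min break → 4 h 33 min

4.55 hours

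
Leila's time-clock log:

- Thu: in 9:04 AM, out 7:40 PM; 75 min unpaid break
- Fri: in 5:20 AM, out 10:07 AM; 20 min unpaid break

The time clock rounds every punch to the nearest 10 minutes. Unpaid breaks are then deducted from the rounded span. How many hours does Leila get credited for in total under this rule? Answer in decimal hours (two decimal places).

Thu: in 9:04 AM→9:00 AM, out 7:40 PM→7:40 PM; 10 h 40 min − 75 min = 9 h 25 min
Fri: in 5:20 AM→5:20 AM, out 10:07 AM→10:10 AM; 4 h 50 min − 20 min = 4 h 30 min
Total credited: 13 h 55 min.

13.92 hours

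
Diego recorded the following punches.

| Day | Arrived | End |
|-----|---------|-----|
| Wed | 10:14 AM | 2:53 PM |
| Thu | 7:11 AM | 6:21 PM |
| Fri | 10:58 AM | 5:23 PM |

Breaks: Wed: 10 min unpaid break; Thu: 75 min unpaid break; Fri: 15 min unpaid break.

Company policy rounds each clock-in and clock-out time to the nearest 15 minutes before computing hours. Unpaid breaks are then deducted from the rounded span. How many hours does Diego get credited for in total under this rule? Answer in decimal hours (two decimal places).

20.58 hours

Wed: in 10:14 AM→10:15 AM, out 2:53 PM→3:00 PM; 4 h 45 min − 10 min = 4 h 35 min
Thu: in 7:11 AM→7:15 AM, out 6:21 PM→6:15 PM; 11 h 0 min − 75 min = 9 h 45 min
Fri: in 10:58 AM→11:00 AM, out 5:23 PM→5:30 PM; 6 h 30 min − 15 min = 6 h 15 min
Total credited: 20 h 35 min.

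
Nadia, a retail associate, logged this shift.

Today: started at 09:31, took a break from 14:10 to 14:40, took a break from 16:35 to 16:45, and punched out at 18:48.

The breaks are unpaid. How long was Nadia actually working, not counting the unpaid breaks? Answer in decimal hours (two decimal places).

8.62 hours

Today: 09:31–18:48 = 9 h 17 min; less 40 min break → 8 h 37 min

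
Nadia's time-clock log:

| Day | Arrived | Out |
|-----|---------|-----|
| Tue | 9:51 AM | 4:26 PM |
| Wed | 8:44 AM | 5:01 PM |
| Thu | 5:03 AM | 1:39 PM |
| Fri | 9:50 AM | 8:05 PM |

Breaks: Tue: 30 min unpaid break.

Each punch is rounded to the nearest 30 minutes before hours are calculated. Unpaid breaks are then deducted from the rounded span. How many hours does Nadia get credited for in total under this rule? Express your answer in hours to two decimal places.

Tue: in 9:51 AM→10:00 AM, out 4:26 PM→4:30 PM; 6 h 30 min − 30 min = 6 h 0 min
Wed: in 8:44 AM→8:30 AM, out 5:01 PM→5:00 PM; 8 h 30 min
Thu: in 5:03 AM→5:00 AM, out 1:39 PM→1:30 PM; 8 h 30 min
Fri: in 9:50 AM→10:00 AM, out 8:05 PM→8:00 PM; 10 h 0 min
Total credited: 33 h 0 min.

33.00 hours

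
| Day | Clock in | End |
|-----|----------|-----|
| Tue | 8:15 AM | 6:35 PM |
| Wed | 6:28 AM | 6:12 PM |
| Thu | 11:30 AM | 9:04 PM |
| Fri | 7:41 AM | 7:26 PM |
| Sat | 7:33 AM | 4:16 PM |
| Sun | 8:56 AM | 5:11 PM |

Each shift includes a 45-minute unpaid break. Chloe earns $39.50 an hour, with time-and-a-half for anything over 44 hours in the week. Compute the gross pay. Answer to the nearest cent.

Tue: 8:15 AM–6:35 PM = 10 h 20 min; less 45 min break → 9 h 35 min
Wed: 6:28 AM–6:12 PM = 11 h 44 min; less 45 min break → 10 h 59 min
Thu: 11:30 AM–9:04 PM = 9 h 34 min; less 45 min break → 8 h 49 min
Fri: 7:41 AM–7:26 PM = 11 h 45 min; less 45 min break → 11 h 0 min
Sat: 7:33 AM–4:16 PM = 8 h 43 min; less 45 min break → 7 h 58 min
Sun: 8:56 AM–5:11 PM = 8 h 15 min; less 45 min break → 7 h 30 min
Total worked: 55 h 51 min = 3351 min.
Regular 44 h 0 min = 2640 min at $39.50/h; overtime 11 h 51 min = 711 min at $59.25/h.
Pay = (2640 × $39.50 + 711 × $59.25) ÷ 60 = $2440.11.

$2440.11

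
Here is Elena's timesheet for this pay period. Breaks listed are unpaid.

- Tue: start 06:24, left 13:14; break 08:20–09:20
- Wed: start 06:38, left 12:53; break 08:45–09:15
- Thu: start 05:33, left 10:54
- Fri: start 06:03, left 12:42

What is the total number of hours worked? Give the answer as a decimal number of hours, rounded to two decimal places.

Tue: 06:24–13:14 = 6 h 50 min; less 60 min break → 5 h 50 min
Wed: 06:38–12:53 = 6 h 15 min; less 30 min break → 5 h 45 min
Thu: 05:33–10:54 = 5 h 21 min
Fri: 06:03–12:42 = 6 h 39 min
Total: 5 h 50 min + 5 h 45 min + 5 h 21 min + 6 h 39 min = 23 h 35 min.

23.58 hours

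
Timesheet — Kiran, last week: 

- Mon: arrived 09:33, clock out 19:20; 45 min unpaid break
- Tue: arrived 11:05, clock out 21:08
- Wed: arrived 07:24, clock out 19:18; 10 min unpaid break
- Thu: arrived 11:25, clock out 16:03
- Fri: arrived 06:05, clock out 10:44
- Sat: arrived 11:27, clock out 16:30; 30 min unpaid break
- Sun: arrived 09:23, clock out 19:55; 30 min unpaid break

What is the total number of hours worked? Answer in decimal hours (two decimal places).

54.68 hours

Mon: 09:33–19:20 = 9 h 47 min; less 45 min break → 9 h 2 min
Tue: 11:05–21:08 = 10 h 3 min
Wed: 07:24–19:18 = 11 h 54 min; less 10 min break → 11 h 44 min
Thu: 11:25–16:03 = 4 h 38 min
Fri: 06:05–10:44 = 4 h 39 min
Sat: 11:27–16:30 = 5 h 3 min; less 30 min break → 4 h 33 min
Sun: 09:23–19:55 = 10 h 32 min; less 30 min break → 10 h 2 min
Total: 9 h 2 min + 10 h 3 min + 11 h 44 min + 4 h 38 min + 4 h 39 min + 4 h 33 min + 10 h 2 min = 54 h 41 min.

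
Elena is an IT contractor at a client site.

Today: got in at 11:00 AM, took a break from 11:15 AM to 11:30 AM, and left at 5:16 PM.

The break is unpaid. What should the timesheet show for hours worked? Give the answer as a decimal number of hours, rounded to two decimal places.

6.02 hours

Today: 11:00 AM–5:16 PM = 6 h 16 min; less 15 min break → 6 h 1 min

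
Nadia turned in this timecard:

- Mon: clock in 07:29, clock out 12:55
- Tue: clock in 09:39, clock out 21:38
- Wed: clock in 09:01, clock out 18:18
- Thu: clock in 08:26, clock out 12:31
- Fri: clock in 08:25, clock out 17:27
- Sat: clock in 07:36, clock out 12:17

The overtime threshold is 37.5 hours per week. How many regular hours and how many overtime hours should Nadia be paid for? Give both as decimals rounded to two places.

Regular 37.50 hours, overtime 7.00 hours

Mon: 07:29–12:55 = 5 h 26 min
Tue: 09:39–21:38 = 11 h 59 min
Wed: 09:01–18:18 = 9 h 17 min
Thu: 08:26–12:31 = 4 h 5 min
Fri: 08:25–17:27 = 9 h 2 min
Sat: 07:36–12:17 = 4 h 41 min
Total worked: 44 h 30 min = 44.50 h.
Threshold 37.5 h → overtime 7 h 0 min, regular 37 h 30 min.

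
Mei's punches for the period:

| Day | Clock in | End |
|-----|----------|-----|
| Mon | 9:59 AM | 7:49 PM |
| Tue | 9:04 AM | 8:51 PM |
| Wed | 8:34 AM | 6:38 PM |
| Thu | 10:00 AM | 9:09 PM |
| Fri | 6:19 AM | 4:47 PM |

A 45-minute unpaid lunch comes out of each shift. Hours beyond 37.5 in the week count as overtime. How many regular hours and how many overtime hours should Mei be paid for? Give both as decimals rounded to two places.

Regular 37.50 hours, overtime 12.05 hours

Mon: 9:59 AM–7:49 PM = 9 h 50 min; less 45 min break → 9 h 5 min
Tue: 9:04 AM–8:51 PM = 11 h 47 min; less 45 min break → 11 h 2 min
Wed: 8:34 AM–6:38 PM = 10 h 4 min; less 45 min break → 9 h 19 min
Thu: 10:00 AM–9:09 PM = 11 h 9 min; less 45 min break → 10 h 24 min
Fri: 6:19 AM–4:47 PM = 10 h 28 min; less 45 min break → 9 h 43 min
Total worked: 49 h 33 min = 49.55 h.
Threshold 37.5 h → overtime 12 h 3 min, regular 37 h 30 min.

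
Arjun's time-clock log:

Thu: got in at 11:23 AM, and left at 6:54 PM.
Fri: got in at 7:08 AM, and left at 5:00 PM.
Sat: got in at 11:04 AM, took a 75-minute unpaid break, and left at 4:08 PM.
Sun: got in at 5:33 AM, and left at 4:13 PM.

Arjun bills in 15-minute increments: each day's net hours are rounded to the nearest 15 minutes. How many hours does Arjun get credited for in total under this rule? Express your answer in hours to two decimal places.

31.75 hours

Thu: 11:23 AM–6:54 PM = 7 h 31 min → rounds to 7 h 30 min
Fri: 7:08 AM–5:00 PM = 9 h 52 min → rounds to 9 h 45 min
Sat: 11:04 AM–4:08 PM = 5 h 4 min − 75 min = 3 h 49 min → rounds to 3 h 45 min
Sun: 5:33 AM–4:13 PM = 10 h 40 min → rounds to 10 h 45 min
Total credited: 31 h 45 min.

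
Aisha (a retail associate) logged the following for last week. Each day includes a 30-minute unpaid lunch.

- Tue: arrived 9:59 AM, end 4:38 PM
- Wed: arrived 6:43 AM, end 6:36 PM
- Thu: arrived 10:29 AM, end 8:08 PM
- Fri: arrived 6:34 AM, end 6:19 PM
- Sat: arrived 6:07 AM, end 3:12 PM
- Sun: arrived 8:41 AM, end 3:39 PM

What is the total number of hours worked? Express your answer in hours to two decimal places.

52.98 hours

Tue: 9:59 AM–4:38 PM = 6 h 39 min; less 30 min break → 6 h 9 min
Wed: 6:43 AM–6:36 PM = 11 h 53 min; less 30 min break → 11 h 23 min
Thu: 10:29 AM–8:08 PM = 9 h 39 min; less 30 min break → 9 h 9 min
Fri: 6:34 AM–6:19 PM = 11 h 45 min; less 30 min break → 11 h 15 min
Sat: 6:07 AM–3:12 PM = 9 h 5 min; less 30 min break → 8 h 35 min
Sun: 8:41 AM–3:39 PM = 6 h 58 min; less 30 min break → 6 h 28 min
Total: 6 h 9 min + 11 h 23 min + 9 h 9 min + 11 h 15 min + 8 h 35 min + 6 h 28 min = 52 h 59 min.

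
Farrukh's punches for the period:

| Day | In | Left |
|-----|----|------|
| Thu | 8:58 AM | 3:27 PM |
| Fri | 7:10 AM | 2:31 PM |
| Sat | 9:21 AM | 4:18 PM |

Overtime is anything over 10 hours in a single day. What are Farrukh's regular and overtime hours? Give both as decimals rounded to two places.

Thu: 8:58 AM–3:27 PM = 6 h 29 min
Fri: 7:10 AM–2:31 PM = 7 h 21 min
Sat: 9:21 AM–4:18 PM = 6 h 57 min
Thu reg 6 h 29 min / OT 0 h 0 min; Fri reg 7 h 21 min / OT 0 h 0 min; Sat reg 6 h 57 min / OT 0 h 0 min.
Totals: regular 20 h 47 min, overtime 0 h 0 min.

Regular 20.78 hours, overtime 0.00 hours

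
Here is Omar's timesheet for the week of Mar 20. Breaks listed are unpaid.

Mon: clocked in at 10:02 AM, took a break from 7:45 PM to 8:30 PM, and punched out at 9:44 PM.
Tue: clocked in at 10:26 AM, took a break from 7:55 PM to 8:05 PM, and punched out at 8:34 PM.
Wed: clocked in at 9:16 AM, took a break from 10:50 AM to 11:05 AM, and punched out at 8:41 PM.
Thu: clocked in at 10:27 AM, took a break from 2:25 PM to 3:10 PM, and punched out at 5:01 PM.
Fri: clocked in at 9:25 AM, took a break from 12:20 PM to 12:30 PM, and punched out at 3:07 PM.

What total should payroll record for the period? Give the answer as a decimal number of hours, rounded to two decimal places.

43.43 hours

Mon: 10:02 AM–9:44 PM = 11 h 42 min; less 45 min break → 10 h 57 min
Tue: 10:26 AM–8:34 PM = 10 h 8 min; less 10 min break → 9 h 58 min
Wed: 9:16 AM–8:41 PM = 11 h 25 min; less 15 min break → 11 h 10 min
Thu: 10:27 AM–5:01 PM = 6 h 34 min; less 45 min break → 5 h 49 min
Fri: 9:25 AM–3:07 PM = 5 h 42 min; less 10 min break → 5 h 32 min
Total: 10 h 57 min + 9 h 58 min + 11 h 10 min + 5 h 49 min + 5 h 32 min = 43 h 26 min.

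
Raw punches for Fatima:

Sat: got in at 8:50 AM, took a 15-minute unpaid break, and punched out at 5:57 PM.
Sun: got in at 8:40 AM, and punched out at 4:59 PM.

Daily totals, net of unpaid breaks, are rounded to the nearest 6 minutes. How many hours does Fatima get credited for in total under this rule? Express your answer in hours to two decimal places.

17.20 hours

Sat: 8:50 AM–5:57 PM = 9 h 7 min − 15 min = 8 h 52 min → rounds to 8 h 54 min
Sun: 8:40 AM–4:59 PM = 8 h 19 min → rounds to 8 h 18 min
Total credited: 17 h 12 min.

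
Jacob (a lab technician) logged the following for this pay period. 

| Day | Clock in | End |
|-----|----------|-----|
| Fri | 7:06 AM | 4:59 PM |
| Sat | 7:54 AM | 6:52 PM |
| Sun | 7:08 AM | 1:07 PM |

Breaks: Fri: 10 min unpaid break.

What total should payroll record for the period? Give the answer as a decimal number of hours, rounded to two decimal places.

26.67 hours

Fri: 7:06 AM–4:59 PM = 9 h 53 min; less 10 min break → 9 h 43 min
Sat: 7:54 AM–6:52 PM = 10 h 58 min
Sun: 7:08 AM–1:07 PM = 5 h 59 min
Total: 9 h 43 min + 10 h 58 min + 5 h 59 min = 26 h 40 min.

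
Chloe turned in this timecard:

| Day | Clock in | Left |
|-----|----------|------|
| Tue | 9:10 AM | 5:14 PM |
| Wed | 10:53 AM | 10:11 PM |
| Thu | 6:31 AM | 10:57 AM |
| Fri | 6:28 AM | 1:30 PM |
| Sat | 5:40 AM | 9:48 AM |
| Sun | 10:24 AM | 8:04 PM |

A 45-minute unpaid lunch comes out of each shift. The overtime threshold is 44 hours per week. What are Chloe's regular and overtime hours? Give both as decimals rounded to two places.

Tue: 9:10 AM–5:14 PM = 8 h 4 min; less 45 min break → 7 h 19 min
Wed: 10:53 AM–10:11 PM = 11 h 18 min; less 45 min break → 10 h 33 min
Thu: 6:31 AM–10:57 AM = 4 h 26 min; less 45 min break → 3 h 41 min
Fri: 6:28 AM–1:30 PM = 7 h 2 min; less 45 min break → 6 h 17 min
Sat: 5:40 AM–9:48 AM = 4 h 8 min; less 45 min break → 3 h 23 min
Sun: 10:24 AM–8:04 PM = 9 h 40 min; less 45 min break → 8 h 55 min
Total worked: 40 h 8 min = 40.13 h.
Threshold 44 h → overtime 0 h 0 min, regular 40 h 8 min.

Regular 40.13 hours, overtime 0.00 hours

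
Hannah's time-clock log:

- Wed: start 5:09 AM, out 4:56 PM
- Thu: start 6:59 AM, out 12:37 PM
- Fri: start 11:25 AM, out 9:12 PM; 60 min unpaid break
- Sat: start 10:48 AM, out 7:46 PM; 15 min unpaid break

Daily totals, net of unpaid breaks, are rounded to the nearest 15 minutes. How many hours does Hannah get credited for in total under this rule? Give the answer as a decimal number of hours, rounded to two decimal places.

Wed: 5:09 AM–4:56 PM = 11 h 47 min → rounds to 11 h 45 min
Thu: 6:59 AM–12:37 PM = 5 h 38 min → rounds to 5 h 45 min
Fri: 11:25 AM–9:12 PM = 9 h 47 min − 60 min = 8 h 47 min → rounds to 8 h 45 min
Sat: 10:48 AM–7:46 PM = 8 h 58 min − 15 min = 8 h 43 min → rounds to 8 h 45 min
Total credited: 35 h 0 min.

35.00 hours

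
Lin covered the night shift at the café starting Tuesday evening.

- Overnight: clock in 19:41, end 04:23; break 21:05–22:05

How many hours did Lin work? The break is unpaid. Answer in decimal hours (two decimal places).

Overnight: 19:41 → midnight = 4 h 19 min; midnight → 04:23 = 4 h 23 min; span 8 h 42 min; less 60 min break → 7 h 42 min

7.70 hours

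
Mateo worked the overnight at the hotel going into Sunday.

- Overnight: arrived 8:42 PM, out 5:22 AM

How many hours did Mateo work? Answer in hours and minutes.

8 h 40 min

Overnight: 8:42 PM → midnight = 3 h 18 min; midnight → 5:22 AM = 5 h 22 min; span 8 h 40 min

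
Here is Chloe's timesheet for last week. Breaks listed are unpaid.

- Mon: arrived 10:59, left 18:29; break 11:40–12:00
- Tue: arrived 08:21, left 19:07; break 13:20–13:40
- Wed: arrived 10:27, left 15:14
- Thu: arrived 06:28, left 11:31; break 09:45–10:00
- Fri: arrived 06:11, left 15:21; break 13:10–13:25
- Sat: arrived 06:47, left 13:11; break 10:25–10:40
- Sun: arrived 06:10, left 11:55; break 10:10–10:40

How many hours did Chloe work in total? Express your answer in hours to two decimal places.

Mon: 10:59–18:29 = 7 h 30 min; less 20 min break → 7 h 10 min
Tue: 08:21–19:07 = 10 h 46 min; less 20 min break → 10 h 26 min
Wed: 10:27–15:14 = 4 h 47 min
Thu: 06:28–11:31 = 5 h 3 min; less 15 min break → 4 h 48 min
Fri: 06:11–15:21 = 9 h 10 min; less 15 min break → 8 h 55 min
Sat: 06:47–13:11 = 6 h 24 min; less 15 min break → 6 h 9 min
Sun: 06:10–11:55 = 5 h 45 min; less 30 min break → 5 h 15 min
Total: 7 h 10 min + 10 h 26 min + 4 h 47 min + 4 h 48 min + 8 h 55 min + 6 h 9 min + 5 h 15 min = 47 h 30 min.

47.50 hours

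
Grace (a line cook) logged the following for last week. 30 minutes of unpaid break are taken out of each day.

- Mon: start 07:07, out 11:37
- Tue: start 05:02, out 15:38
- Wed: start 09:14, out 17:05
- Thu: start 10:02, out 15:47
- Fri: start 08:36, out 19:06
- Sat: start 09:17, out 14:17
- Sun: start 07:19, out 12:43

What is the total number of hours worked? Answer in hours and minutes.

46 h 6 min

Mon: 07:07–11:37 = 4 h 30 min; less 30 min break → 4 h 0 min
Tue: 05:02–15:38 = 10 h 36 min; less 30 min break → 10 h 6 min
Wed: 09:14–17:05 = 7 h 51 min; less 30 min break → 7 h 21 min
Thu: 10:02–15:47 = 5 h 45 min; less 30 min break → 5 h 15 min
Fri: 08:36–19:06 = 10 h 30 min; less 30 min break → 10 h 0 min
Sat: 09:17–14:17 = 5 h 0 min; less 30 min break → 4 h 30 min
Sun: 07:19–12:43 = 5 h 24 min; less 30 min break → 4 h 54 min
Total: 4 h 0 min + 10 h 6 min + 7 h 21 min + 5 h 15 min + 10 h 0 min + 4 h 30 min + 4 h 54 min = 46 h 6 min.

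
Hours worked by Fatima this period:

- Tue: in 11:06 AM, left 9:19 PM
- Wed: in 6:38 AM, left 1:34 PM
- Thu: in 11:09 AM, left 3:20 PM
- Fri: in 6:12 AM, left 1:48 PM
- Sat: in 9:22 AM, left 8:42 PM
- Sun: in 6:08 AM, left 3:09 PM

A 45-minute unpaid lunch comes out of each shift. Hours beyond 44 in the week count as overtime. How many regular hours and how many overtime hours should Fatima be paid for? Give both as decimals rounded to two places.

Regular 44.00 hours, overtime 0.78 hours

Tue: 11:06 AM–9:19 PM = 10 h 13 min; less 45 min break → 9 h 28 min
Wed: 6:38 AM–1:34 PM = 6 h 56 min; less 45 min break → 6 h 11 min
Thu: 11:09 AM–3:20 PM = 4 h 11 min; less 45 min break → 3 h 26 min
Fri: 6:12 AM–1:48 PM = 7 h 36 min; less 45 min break → 6 h 51 min
Sat: 9:22 AM–8:42 PM = 11 h 20 min; less 45 min break → 10 h 35 min
Sun: 6:08 AM–3:09 PM = 9 h 1 min; less 45 min break → 8 h 16 min
Total worked: 44 h 47 min = 44.78 h.
Threshold 44 h → overtime 0 h 47 min, regular 44 h 0 min.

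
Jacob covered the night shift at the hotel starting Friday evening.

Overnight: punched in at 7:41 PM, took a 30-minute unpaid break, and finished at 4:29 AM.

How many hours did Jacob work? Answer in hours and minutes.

8 h 18 min

Overnight: 7:41 PM → midnight = 4 h 19 min; midnight → 4:29 AM = 4 h 29 min; span 8 h 48 min; less 30 min break → 8 h 18 min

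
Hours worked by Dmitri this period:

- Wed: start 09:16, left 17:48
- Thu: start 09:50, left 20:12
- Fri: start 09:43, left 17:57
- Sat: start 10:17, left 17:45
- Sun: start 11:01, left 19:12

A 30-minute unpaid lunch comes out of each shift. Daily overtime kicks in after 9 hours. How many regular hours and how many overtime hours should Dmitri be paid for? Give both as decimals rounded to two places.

Wed: 09:16–17:48 = 8 h 32 min; less 30 min break → 8 h 2 min
Thu: 09:50–20:12 = 10 h 22 min; less 30 min break → 9 h 52 min
Fri: 09:43–17:57 = 8 h 14 min; less 30 min break → 7 h 44 min
Sat: 10:17–17:45 = 7 h 28 min; less 30 min break → 6 h 58 min
Sun: 11:01–19:12 = 8 h 11 min; less 30 min break → 7 h 41 min
Wed reg 8 h 2 min / OT 0 h 0 min; Thu reg 9 h 0 min / OT 0 h 52 min; Fri reg 7 h 44 min / OT 0 h 0 min; Sat reg 6 h 58 min / OT 0 h 0 min; Sun reg 7 h 41 min / OT 0 h 0 min.
Totals: regular 39 h 25 min, overtime 0 h 52 min.

Regular 39.42 hours, overtime 0.87 hours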